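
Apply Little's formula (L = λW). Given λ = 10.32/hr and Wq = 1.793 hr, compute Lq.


Lq = λWq = 10.32·1.793 = 18.5038

Final: 18.5038


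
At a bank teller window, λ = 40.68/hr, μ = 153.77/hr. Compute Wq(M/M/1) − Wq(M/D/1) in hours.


ρ = 40.68/153.77 = 0.2646
Wq(M/M/1) = ρ/(μ−λ) = 0.2646/113.09 = 0.002339 hr
Wq(M/D/1) = ρ/(2(μ−λ)) = 0.001170 hr
Savings = 0.002339 − 0.001170 = 0.001170 hr

Final: 0.001170 hr


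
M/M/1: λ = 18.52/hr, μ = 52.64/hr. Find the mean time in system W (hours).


W = 1/(μ−λ) = 1/(52.64 − 18.52) = 1/34.12 = 0.02931 hr

Final: 0.02931 hr


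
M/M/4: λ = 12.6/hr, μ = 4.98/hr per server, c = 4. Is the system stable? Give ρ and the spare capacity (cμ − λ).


Total capacity cμ = 4·4.98 = 19.92/hr
ρ = λ/(cμ) = 12.6/19.92 = 0.6325
Stable ⇔ ρ < 1: YES
Spare capacity = cμ − λ = 19.92 − 12.6 = 7.32/hr

Final: ρ = 0.6325; stable; margin = 7.32/hr


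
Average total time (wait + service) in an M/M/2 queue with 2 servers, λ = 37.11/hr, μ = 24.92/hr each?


a = 1.4892; ρ = 0.7446; P₀ = 0.146406
Lq = P₀·a^c·ρ/(c!(1−ρ)²) = 1.85279
Wq = Lq/λ = 1.85279/37.11 = 0.04993 hr
W = Wq + 1/μ = 0.04993 + 0.04013 = 0.09006 hr

Final: 0.09006 hr


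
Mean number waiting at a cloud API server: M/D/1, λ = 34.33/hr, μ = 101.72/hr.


ρ = 34.33/101.72 = 0.3375
M/D/1: Lq = ρ²/(2(1−ρ)) = 0.1139/(2·0.6625) = 0.08596

Final: 0.08596


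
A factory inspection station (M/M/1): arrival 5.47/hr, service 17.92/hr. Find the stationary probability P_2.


ρ = 5.47/17.92 = 0.3052
P_n = (1−ρ)·ρ^n = (1 − 0.3052)·0.3052^2 = 0.6948·0.093175 = 0.064734

Final: 0.064734


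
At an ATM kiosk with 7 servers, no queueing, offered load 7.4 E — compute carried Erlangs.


B(7,7.4) = 0.273247 (Erlang-B)
Carried load = a(1 − B) = 7.4·(1 − 0.273247) = 7.4·0.726753 = 5.3780 E

Final: 5.3780 Erlangs


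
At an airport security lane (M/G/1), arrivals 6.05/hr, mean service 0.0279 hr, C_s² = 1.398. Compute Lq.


ρ = λ·E[S] = 6.05·0.0279 = 0.1688
Lq = ρ²(1+C_s²)/(2(1−ρ)) = 0.02849·(1+1.398)/(2·0.8312)
= 0.02849·2.3980/1.6624 = 0.04110

Final: 0.04110


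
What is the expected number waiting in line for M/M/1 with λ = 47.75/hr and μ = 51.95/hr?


ρ = 47.75/51.95 = 0.9192
Lq = ρ²/(1−ρ) = 0.8448/0.08085 = 10.4499

Final: 10.4499


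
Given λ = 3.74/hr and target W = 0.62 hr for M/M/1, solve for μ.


W = 1/(μ−λ) ⇒ μ − λ = 1/W = 1/0.62 = 1.6129
μ = λ + 1/W = 3.74 + 1.6129 = 5.3529 per hr

Final: 5.3529 /hr


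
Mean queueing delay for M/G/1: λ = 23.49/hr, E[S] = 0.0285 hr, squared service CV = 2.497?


ρ = λ·E[S] = 23.49·0.0285 = 0.6695
E[S²] = E[S]²(1+C_s²) = 0.0285²·(1+2.497) = 0.002840
Wq = λ·E[S²]/(2(1−ρ)) = 23.49·0.002840/(2·0.3305) = 0.10093 hr

Final: 0.10093 hr


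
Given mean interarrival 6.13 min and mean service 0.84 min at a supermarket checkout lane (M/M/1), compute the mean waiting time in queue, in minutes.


λ = 60/6.13 = 9.7879 /hr
μ = 60/0.84 = 71.4286 /hr
ρ = λ/μ = 9.7879/71.4286 = 0.1370
Wq = ρ/(μ−λ) = 0.1370/(71.4286−9.7879) = 0.002223 hr
In minutes: 0.002223·60 = 0.1334 min

Final: 0.1334 min


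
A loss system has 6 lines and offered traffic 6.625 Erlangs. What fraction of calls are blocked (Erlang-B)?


B(c,a) = (a^c/c!) / Σ_{k=0}^{c} a^k/k!
a^6/6! = 117.431011
Σ terms (k=0..6): 1.00000 + 6.62500 + 21.94531 + 48.46257 + 80.26612 + 106.35261 + 117.43101 = 382.082625
B = 117.431011/382.082625 = 0.307345

Final: 0.307345


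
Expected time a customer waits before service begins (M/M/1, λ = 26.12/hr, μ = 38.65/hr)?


ρ = 26.12/38.65 = 0.6758
Wq = ρ/(μ−λ) = 0.6758/(38.65 − 26.12) = 0.6758/12.53 = 0.05394 hr

Final: 0.05394 hr


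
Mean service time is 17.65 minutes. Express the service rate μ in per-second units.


μ = 1/(service time) in consistent units.
1 second = 0.0166667 min, so μ = 0.0166667/17.65 = 0.0009443 per second

Final: 0.0009443 /sec


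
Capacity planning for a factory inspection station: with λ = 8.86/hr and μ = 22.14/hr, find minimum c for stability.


Stability requires cμ > λ ⇔ c > λ/μ.
λ/μ = 8.86/22.14 = 0.4002
Minimum integer c = ⌊0.4002⌋ + 1 = 1
Check: 1·22.14 = 22.14 > 8.86, while 0·22.14 = 0.00 ≤ 8.86

Final: 1 servers


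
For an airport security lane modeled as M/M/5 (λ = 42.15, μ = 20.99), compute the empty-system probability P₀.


a = λ/μ = 42.15/20.99 = 2.0081; ρ = a/c = 0.4016
Σ_{k=0}^{4} a^k/k! (terms k=0..4) = 1.00000 + 2.00810 + 2.01623 + 1.34960 + 0.67753 = 7.05146
Tail: a^5/(5!(1−ρ)) = 32.65320/(120·0.5984) = 0.45474
P₀ = 1/(7.05146 + 0.45474) = 1/7.50620 = 0.133223

Final: 0.133223


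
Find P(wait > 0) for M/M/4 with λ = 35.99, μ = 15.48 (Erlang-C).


a = λ/μ = 2.3249; ρ = a/4 = 0.5812
P₀ = 0.090668 (from M/M/c formula)
C(c,a) = [a^c/(c!(1−ρ))]·P₀ = [29.21753/(24·0.4188)]·0.090668
= 2.90711·0.090668 = 0.263582

Final: 0.263582


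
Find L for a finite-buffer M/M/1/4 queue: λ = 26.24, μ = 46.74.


ρ = 26.24/46.74 = 0.5614
L = ρ[1 − (K+1)ρ^K + Kρ^(K+1)] / [(1−ρ)(1−ρ^(K+1))]
Numerator: 0.5614·(1 − 5·0.099335 + 4·0.055767) = 0.407800
Denominator: (0.4386)·(0.944233) = 0.414137
L = 0.407800/0.414137 = 0.9847

Final: 0.9847


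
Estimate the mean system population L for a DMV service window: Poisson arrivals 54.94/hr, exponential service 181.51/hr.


ρ = λ/μ = 54.94/181.51 = 0.3027
L = ρ/(1−ρ) = 0.3027/(1 − 0.3027) = 0.3027/0.6973 = 0.4341

Final: 0.4341


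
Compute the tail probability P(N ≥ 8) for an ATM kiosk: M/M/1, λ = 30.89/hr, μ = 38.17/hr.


ρ = 30.89/38.17 = 0.8093
P(N ≥ n) = ρ^n = 0.8093^8 = 0.183978

Final: 0.183978


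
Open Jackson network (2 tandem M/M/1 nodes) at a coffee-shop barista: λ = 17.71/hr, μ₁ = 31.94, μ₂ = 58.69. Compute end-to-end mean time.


Each node sees arrival rate λ = 17.71/hr (tandem ⇒ throughput preserved).
W₁ = 1/(μ₁−λ) = 1/(31.94−17.71) = 0.07027 hr
W₂ = 1/(μ₂−λ) = 1/(58.69−17.71) = 0.02440 hr
W_total = W₁ + W₂ = 0.07027 + 0.02440 = 0.09468 hr

Final: 0.09468 hr


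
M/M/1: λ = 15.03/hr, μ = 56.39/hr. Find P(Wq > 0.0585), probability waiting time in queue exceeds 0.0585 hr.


ρ = 15.03/56.39 = 0.2665
P(Wq > t) = ρ·e^{−(μ−λ)t} = 0.2665·e^{−2.4196}
= 0.2665·0.088961 = 0.023711

Final: 0.023711


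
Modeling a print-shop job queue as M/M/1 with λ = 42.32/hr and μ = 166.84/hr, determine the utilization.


ρ = λ/μ = 42.32/166.84 = 0.2537

Final: 0.2537


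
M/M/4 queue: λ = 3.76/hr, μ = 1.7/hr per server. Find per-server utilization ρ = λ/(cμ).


ρ = λ/(cμ) = 3.76/(4·1.7) = 3.76/6.80 = 0.5529

Final: 0.5529


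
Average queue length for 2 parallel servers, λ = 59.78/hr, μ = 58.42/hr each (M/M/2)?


a = λ/μ = 1.0233; ρ = a/2 = 0.5116
P₀ = 0.323066
Lq = P₀·a^c·ρ / (c!·(1−ρ)²) = 0.323066·1.04710·0.5116/(2·0.23850)
= 0.36286

Final: 0.36286


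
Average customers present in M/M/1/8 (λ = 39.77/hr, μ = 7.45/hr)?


ρ = 39.77/7.45 = 5.3383
L = ρ[1 − (K+1)ρ^K + Kρ^(K+1)] / [(1−ρ)(1−ρ^(K+1))]
Numerator: 5.3383·(1 − 9·659469.243936 + 8·3520415.010917) = 118659255.457897
Denominator: (-4.3383)·(-3520414.010917) = 15272453.803065
L = 118659255.457897/15272453.803065 = 7.7695

Final: 7.7695


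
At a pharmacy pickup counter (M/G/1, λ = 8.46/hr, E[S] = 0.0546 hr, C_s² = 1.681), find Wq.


ρ = λ·E[S] = 8.46·0.0546 = 0.4619
E[S²] = E[S]²(1+C_s²) = 0.0546²·(1+1.681) = 0.007992
Wq = λ·E[S²]/(2(1−ρ)) = 8.46·0.007992/(2·0.5381) = 0.06283 hr

Final: 0.06283 hr


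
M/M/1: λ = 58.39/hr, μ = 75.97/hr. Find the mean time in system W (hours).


W = 1/(μ−λ) = 1/(75.97 − 58.39) = 1/17.58 = 0.05688 hr

Final: 0.05688 hr


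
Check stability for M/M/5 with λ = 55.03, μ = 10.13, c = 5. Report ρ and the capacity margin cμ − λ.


Total capacity cμ = 5·10.13 = 50.65/hr
ρ = λ/(cμ) = 55.03/50.65 = 1.0865
Stable ⇔ ρ < 1: NO
Spare capacity = cμ − λ = 50.65 − 55.03 = -4.38/hr

Final: ρ = 1.0865; unstable; margin = -4.38/hr


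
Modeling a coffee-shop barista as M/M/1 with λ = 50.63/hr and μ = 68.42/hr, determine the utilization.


ρ = λ/μ = 50.63/68.42 = 0.7400

Final: 0.7400


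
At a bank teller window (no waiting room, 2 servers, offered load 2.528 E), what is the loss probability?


B(c,a) = (a^c/c!) / Σ_{k=0}^{c} a^k/k!
a^2/2! = 3.195392
Σ terms (k=0..2): 1.00000 + 2.52800 + 3.19539 = 6.723392
B = 3.195392/6.723392 = 0.475265

Final: 0.475265


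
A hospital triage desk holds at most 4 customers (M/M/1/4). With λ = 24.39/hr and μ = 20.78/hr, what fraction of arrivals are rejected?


ρ = λ/μ = 24.39/20.78 = 1.1737
P_K = (1−ρ)ρ^K/(1−ρ^(K+1)) = (-0.1737·1.897864)/(1 − 2.227570)
= -0.329706/-1.227570 = 0.268584

Final: 0.268584


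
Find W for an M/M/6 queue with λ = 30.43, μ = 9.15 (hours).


a = 3.3257; ρ = 0.5543; P₀ = 0.034856
Lq = P₀·a^c·ρ/(c!(1−ρ)²) = 0.18274
Wq = Lq/λ = 0.18274/30.43 = 0.006005 hr
W = Wq + 1/μ = 0.006005 + 0.10929 = 0.11529 hr

Final: 0.11529 hr


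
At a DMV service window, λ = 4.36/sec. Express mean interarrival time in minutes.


Mean interarrival time = 1/λ = 1/4.36 second = 0.22936 second
In minutes: 0.22936 × 0.0166667 = 0.003823 min

Final: 0.003823 min


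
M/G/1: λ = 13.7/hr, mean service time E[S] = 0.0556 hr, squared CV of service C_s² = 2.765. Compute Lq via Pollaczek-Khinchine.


ρ = λ·E[S] = 13.7·0.0556 = 0.7617
Lq = ρ²(1+C_s²)/(2(1−ρ)) = 0.5802·(1+2.765)/(2·0.2383)
= 0.5802·3.7650/0.4766 = 4.58393

Final: 4.58393


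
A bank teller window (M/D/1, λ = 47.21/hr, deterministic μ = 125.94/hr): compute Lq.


ρ = 47.21/125.94 = 0.3749
M/D/1: Lq = ρ²/(2(1−ρ)) = 0.1405/(2·0.6251) = 0.11239

Final: 0.11239


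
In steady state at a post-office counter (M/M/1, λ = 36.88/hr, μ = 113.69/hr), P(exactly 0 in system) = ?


ρ = 36.88/113.69 = 0.3244
P_n = (1−ρ)·ρ^n = (1 − 0.3244)·0.3244^0 = 0.6756·1.000000 = 0.675609

Final: 0.675609


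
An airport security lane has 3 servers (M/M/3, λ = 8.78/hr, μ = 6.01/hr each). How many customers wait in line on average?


a = λ/μ = 1.4609; ρ = a/3 = 0.4870
P₀ = 0.220221
Lq = P₀·a^c·ρ / (c!·(1−ρ)²) = 0.220221·3.11789·0.4870/(6·0.26320)
= 0.21173

Final: 0.21173


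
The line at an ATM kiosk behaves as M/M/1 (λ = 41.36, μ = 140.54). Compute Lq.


ρ = 41.36/140.54 = 0.2943
Lq = ρ²/(1−ρ) = 0.08661/0.7057 = 0.1227

Final: 0.1227


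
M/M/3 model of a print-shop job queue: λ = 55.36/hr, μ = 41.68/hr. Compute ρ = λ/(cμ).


ρ = λ/(cμ) = 55.36/(3·41.68) = 55.36/125.04 = 0.4427

Final: 0.4427


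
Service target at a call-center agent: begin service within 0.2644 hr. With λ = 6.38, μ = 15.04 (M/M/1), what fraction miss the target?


ρ = 6.38/15.04 = 0.4242
P(Wq > t) = ρ·e^{−(μ−λ)t} = 0.4242·e^{−2.2897}
= 0.4242·0.101296 = 0.042970

Final: 0.042970


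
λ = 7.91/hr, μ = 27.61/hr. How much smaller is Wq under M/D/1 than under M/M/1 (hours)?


ρ = 7.91/27.61 = 0.2865
Wq(M/M/1) = ρ/(μ−λ) = 0.2865/19.70 = 0.01454 hr
Wq(M/D/1) = ρ/(2(μ−λ)) = 0.007271 hr
Savings = 0.01454 − 0.007271 = 0.007271 hr

Final: 0.007271 hr


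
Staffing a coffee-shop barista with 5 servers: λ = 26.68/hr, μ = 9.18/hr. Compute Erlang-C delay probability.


a = λ/μ = 2.9063; ρ = a/5 = 0.5813
P₀ = 0.051758 (from M/M/c formula)
C(c,a) = [a^c/(c!(1−ρ))]·P₀ = [207.35558/(120·0.4187)]·0.051758
= 4.12661·0.051758 = 0.213587

Final: 0.213587


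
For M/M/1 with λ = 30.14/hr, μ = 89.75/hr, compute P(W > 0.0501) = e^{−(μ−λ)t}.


W ~ Exponential(μ−λ) for M/M/1.
μ − λ = 89.75 − 30.14 = 59.6100
P(W > t) = e^{−(μ−λ)t} = e^{−2.9865} = 0.050466

Final: 0.050466


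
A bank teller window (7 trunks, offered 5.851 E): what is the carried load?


B(7,5.851) = 0.175348 (Erlang-B)
Carried load = a(1 − B) = 5.851·(1 − 0.175348) = 5.851·0.824652 = 4.8250 E

Final: 4.8250 Erlangs


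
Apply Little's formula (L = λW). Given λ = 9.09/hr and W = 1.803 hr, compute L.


L = λW = 9.09·1.803 = 16.3893

Final: 16.3893


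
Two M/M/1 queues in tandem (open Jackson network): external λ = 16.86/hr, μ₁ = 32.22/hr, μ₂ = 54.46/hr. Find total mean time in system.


Each node sees arrival rate λ = 16.86/hr (tandem ⇒ throughput preserved).
W₁ = 1/(μ₁−λ) = 1/(32.22−16.86) = 0.06510 hr
W₂ = 1/(μ₂−λ) = 1/(54.46−16.86) = 0.02660 hr
W_total = W₁ + W₂ = 0.06510 + 0.02660 = 0.09170 hr

Final: 0.09170 hr


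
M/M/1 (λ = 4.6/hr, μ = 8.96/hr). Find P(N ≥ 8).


ρ = 4.6/8.96 = 0.5134
P(N ≥ n) = ρ^n = 0.5134^8 = 0.004826

Final: 0.004826


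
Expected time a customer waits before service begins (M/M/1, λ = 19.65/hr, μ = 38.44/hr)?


ρ = 19.65/38.44 = 0.5112
Wq = ρ/(μ−λ) = 0.5112/(38.44 − 19.65) = 0.5112/18.79 = 0.02721 hr

Final: 0.02721 hr


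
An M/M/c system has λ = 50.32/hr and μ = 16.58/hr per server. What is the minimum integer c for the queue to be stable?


Stability requires cμ > λ ⇔ c > λ/μ.
λ/μ = 50.32/16.58 = 3.0350
Minimum integer c = ⌊3.0350⌋ + 1 = 4
Check: 4·16.58 = 66.32 > 50.32, while 3·16.58 = 49.74 ≤ 50.32

Final: 4 servers


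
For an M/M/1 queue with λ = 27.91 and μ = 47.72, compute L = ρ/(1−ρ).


ρ = λ/μ = 27.91/47.72 = 0.5849
L = ρ/(1−ρ) = 0.5849/(1 − 0.5849) = 0.5849/0.4151 = 1.4089

Final: 1.4089


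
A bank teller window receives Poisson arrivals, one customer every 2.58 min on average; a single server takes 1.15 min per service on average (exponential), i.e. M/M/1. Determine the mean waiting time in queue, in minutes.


λ = 60/2.58 = 23.2558 /hr
μ = 60/1.15 = 52.1739 /hr
ρ = λ/μ = 23.2558/52.1739 = 0.4457
Wq = ρ/(μ−λ) = 0.4457/(52.1739−23.2558) = 0.01541 hr
In minutes: 0.01541·60 = 0.9248 min

Final: 0.9248 min


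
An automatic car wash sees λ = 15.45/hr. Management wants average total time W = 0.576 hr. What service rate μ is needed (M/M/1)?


W = 1/(μ−λ) ⇒ μ − λ = 1/W = 1/0.576 = 1.7361
μ = λ + 1/W = 15.45 + 1.7361 = 17.1861 per hr

Final: 17.1861 /hr


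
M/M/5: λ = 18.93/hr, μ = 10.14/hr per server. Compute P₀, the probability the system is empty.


a = λ/μ = 18.93/10.14 = 1.8669; ρ = a/c = 0.3734
Σ_{k=0}^{4} a^k/k! (terms k=0..4) = 1.00000 + 1.86686 + 1.74259 + 1.08439 + 0.50610 = 6.19995
Tail: a^5/(5!(1−ρ)) = 22.67584/(120·0.6266) = 0.30156
P₀ = 1/(6.19995 + 0.30156) = 1/6.50151 = 0.153810

Final: 0.153810


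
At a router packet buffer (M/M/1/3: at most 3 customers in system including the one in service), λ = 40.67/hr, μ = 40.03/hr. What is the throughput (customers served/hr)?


ρ = 1.0160; P_K = (1−ρ)ρ^3/(1−ρ^4) = 0.255979
λ_eff = λ(1 − P_K) = 40.67·(1 − 0.255979) = 40.67·0.744021 = 30.2593 /hr

Final: 30.2593 /hr


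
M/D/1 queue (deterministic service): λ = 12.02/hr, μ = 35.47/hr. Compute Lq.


ρ = 12.02/35.47 = 0.3389
M/D/1: Lq = ρ²/(2(1−ρ)) = 0.1148/(2·0.6611) = 0.08685

Final: 0.08685


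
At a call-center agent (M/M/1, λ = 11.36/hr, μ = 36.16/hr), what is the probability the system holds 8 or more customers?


ρ = 11.36/36.16 = 0.3142
P(N ≥ n) = ρ^n = 0.3142^8 = 0.00009489

Final: 0.00009489


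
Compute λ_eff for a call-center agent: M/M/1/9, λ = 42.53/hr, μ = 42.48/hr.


ρ = 1.0012; P_K = (1−ρ)ρ^9/(1−ρ^10) = 0.100530
λ_eff = λ(1 − P_K) = 42.53·(1 − 0.100530) = 42.53·0.899470 = 38.2545 /hr

Final: 38.2545 /hr


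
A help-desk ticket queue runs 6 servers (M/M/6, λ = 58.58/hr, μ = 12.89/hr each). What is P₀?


a = λ/μ = 58.58/12.89 = 4.5446; ρ = a/c = 0.7574
Σ_{k=0}^{5} a^k/k! (terms k=0..5) = 1.00000 + 4.54461 + 10.32673 + 15.64365 + 17.77357 + 16.15478 = 65.44333
Tail: a^6/(6!(1−ρ)) = 8810.05663/(720·0.2426) = 50.44493
P₀ = 1/(65.44333 + 50.44493) = 1/115.88827 = 0.008629

Final: 0.008629


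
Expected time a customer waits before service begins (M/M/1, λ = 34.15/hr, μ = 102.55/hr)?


ρ = 34.15/102.55 = 0.3330
Wq = ρ/(μ−λ) = 0.3330/(102.55 − 34.15) = 0.3330/68.40 = 0.004869 hr

Final: 0.004869 hr


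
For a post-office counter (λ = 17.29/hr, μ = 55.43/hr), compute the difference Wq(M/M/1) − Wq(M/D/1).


ρ = 17.29/55.43 = 0.3119
Wq(M/M/1) = ρ/(μ−λ) = 0.3119/38.14 = 0.008178 hr
Wq(M/D/1) = ρ/(2(μ−λ)) = 0.004089 hr
Savings = 0.008178 − 0.004089 = 0.004089 hr

Final: 0.004089 hr


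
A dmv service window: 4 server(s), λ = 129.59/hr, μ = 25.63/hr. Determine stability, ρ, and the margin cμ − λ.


Total capacity cμ = 4·25.63 = 102.52/hr
ρ = λ/(cμ) = 129.59/102.52 = 1.2640
Stable ⇔ ρ < 1: NO
Spare capacity = cμ − λ = 102.52 − 129.59 = -27.07/hr

Final: ρ = 1.2640; unstable; margin = -27.07/hr


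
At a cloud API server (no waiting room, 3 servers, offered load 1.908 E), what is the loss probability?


B(c,a) = (a^c/c!) / Σ_{k=0}^{c} a^k/k!
a^3/3! = 1.157668
Σ terms (k=0..3): 1.00000 + 1.90800 + 1.82023 + 1.15767 = 5.885900
B = 1.157668/5.885900 = 0.196685

Final: 0.196685


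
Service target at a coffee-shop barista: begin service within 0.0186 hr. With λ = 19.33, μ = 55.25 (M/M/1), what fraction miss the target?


ρ = 19.33/55.25 = 0.3499
P(Wq > t) = ρ·e^{−(μ−λ)t} = 0.3499·e^{−0.6681}
= 0.3499·0.512676 = 0.179367

Final: 0.179367


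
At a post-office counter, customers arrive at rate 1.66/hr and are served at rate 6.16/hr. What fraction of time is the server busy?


ρ = λ/μ = 1.66/6.16 = 0.2695

Final: 0.2695


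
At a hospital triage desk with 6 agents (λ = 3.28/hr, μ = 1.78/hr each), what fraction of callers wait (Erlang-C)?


a = λ/μ = 1.8427; ρ = a/6 = 0.3071
P₀ = 0.158248 (from M/M/c formula)
C(c,a) = [a^c/(c!(1−ρ))]·P₀ = [39.14921/(720·0.6929)]·0.158248
= 0.07847·0.158248 = 0.012418

Final: 0.012418


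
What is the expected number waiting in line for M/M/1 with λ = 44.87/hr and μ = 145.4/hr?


ρ = 44.87/145.4 = 0.3086
Lq = ρ²/(1−ρ) = 0.09523/0.6914 = 0.1377

Final: 0.1377


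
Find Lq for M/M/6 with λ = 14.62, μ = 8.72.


a = λ/μ = 1.6766; ρ = a/6 = 0.2794
P₀ = 0.186914
Lq = P₀·a^c·ρ / (c!·(1−ρ)²) = 0.186914·22.21188·0.2794/(720·0.51921)
= 0.003103

Final: 0.003103


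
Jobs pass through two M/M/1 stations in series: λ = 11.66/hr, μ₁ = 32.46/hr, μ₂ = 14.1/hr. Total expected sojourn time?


Each node sees arrival rate λ = 11.66/hr (tandem ⇒ throughput preserved).
W₁ = 1/(μ₁−λ) = 1/(32.46−11.66) = 0.04808 hr
W₂ = 1/(μ₂−λ) = 1/(14.1−11.66) = 0.40984 hr
W_total = W₁ + W₂ = 0.04808 + 0.40984 = 0.45791 hr

Final: 0.45791 hr


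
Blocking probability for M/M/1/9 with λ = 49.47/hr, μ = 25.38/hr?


ρ = λ/μ = 49.47/25.38 = 1.9492
P_K = (1−ρ)ρ^K/(1−ρ^(K+1)) = (-0.9492·406.118369)/(1 − 791.594788)
= -385.476419/-790.594788 = 0.487578

Final: 0.487578


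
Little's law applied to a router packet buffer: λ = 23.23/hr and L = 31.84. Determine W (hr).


W = L/λ = 31.84/23.23 = 1.3706 hr

Final: 1.3706 hr


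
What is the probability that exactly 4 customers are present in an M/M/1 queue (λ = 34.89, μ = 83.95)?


ρ = 34.89/83.95 = 0.4156
P_n = (1−ρ)·ρ^n = (1 − 0.4156)·0.4156^4 = 0.5844·0.029835 = 0.017435

Final: 0.017435


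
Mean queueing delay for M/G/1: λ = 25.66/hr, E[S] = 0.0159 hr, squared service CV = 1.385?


ρ = λ·E[S] = 25.66·0.0159 = 0.4080
E[S²] = E[S]²(1+C_s²) = 0.0159²·(1+1.385) = 0.0006030
Wq = λ·E[S²]/(2(1−ρ)) = 25.66·0.0006030/(2·0.5920) = 0.01307 hr

Final: 0.01307 hr


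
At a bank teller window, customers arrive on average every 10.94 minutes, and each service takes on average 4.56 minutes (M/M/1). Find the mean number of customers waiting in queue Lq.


λ = 60/10.94 = 5.4845 /hr
μ = 60/4.56 = 13.1579 /hr
ρ = λ/μ = 5.4845/13.1579 = 0.4168
Lq = ρ²/(1−ρ) = 0.1737/0.5832 = 0.2979

Final: 0.2979


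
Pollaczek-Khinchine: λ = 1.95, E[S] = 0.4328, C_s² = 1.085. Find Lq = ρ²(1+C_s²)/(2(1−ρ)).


ρ = λ·E[S] = 1.95·0.4328 = 0.8440
Lq = ρ²(1+C_s²)/(2(1−ρ)) = 0.7123·(1+1.085)/(2·0.1560)
= 0.7123·2.0850/0.3121 = 4.75865

Final: 4.75865


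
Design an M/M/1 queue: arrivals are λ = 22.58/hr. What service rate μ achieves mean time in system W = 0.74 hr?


W = 1/(μ−λ) ⇒ μ − λ = 1/W = 1/0.74 = 1.3514
μ = λ + 1/W = 22.58 + 1.3514 = 23.9314 per hr

Final: 23.9314 /hr


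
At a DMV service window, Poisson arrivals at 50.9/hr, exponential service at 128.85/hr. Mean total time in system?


W = 1/(μ−λ) = 1/(128.85 − 50.9) = 1/77.95 = 0.01283 hr

Final: 0.01283 hr


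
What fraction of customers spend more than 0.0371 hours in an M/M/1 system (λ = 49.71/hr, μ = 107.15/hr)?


W ~ Exponential(μ−λ) for M/M/1.
μ − λ = 107.15 − 49.71 = 57.4400
P(W > t) = e^{−(μ−λ)t} = e^{−2.1310} = 0.118716

Final: 0.118716


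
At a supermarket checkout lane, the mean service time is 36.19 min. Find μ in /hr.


μ = 1/(service time) in consistent units.
1 hour = 60 min, so μ = 60/36.19 = 1.6579 per hour

Final: 1.6579 /hr


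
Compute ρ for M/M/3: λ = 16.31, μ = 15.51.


ρ = λ/(cμ) = 16.31/(3·15.51) = 16.31/46.53 = 0.3505

Final: 0.3505


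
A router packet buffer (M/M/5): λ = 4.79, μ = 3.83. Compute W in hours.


a = 1.2507; ρ = 0.2501; P₀ = 0.286148
Lq = P₀·a^c·ρ/(c!(1−ρ)²) = 0.003246
Wq = Lq/λ = 0.003246/4.79 = 0.0006776 hr
W = Wq + 1/μ = 0.0006776 + 0.26110 = 0.26177 hr

Final: 0.26177 hr


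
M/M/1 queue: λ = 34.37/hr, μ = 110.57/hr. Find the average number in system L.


ρ = λ/μ = 34.37/110.57 = 0.3108
L = ρ/(1−ρ) = 0.3108/(1 − 0.3108) = 0.3108/0.6892 = 0.4510

Final: 0.4510


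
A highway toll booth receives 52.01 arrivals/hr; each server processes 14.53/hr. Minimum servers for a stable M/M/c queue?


Stability requires cμ > λ ⇔ c > λ/μ.
λ/μ = 52.01/14.53 = 3.5795
Minimum integer c = ⌊3.5795⌋ + 1 = 4
Check: 4·14.53 = 58.12 > 52.01, while 3·14.53 = 43.59 ≤ 52.01

Final: 4 servers


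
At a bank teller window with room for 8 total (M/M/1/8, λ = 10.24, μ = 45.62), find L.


ρ = 10.24/45.62 = 0.2245
L = ρ[1 − (K+1)ρ^K + Kρ^(K+1)] / [(1−ρ)(1−ρ^(K+1))]
Numerator: 0.2245·(1 − 9·0.000006444 + 8·0.000001446) = 0.224453
Denominator: (0.7755)·(0.999999) = 0.775536
L = 0.224453/0.775536 = 0.2894

Final: 0.2894


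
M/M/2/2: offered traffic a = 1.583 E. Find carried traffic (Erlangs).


B(2,1.583) = 0.326633 (Erlang-B)
Carried load = a(1 − B) = 1.583·(1 − 0.326633) = 1.583·0.673367 = 1.0659 E

Final: 1.0659 Erlangs


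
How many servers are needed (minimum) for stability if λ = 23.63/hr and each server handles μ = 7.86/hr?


Stability requires cμ > λ ⇔ c > λ/μ.
λ/μ = 23.63/7.86 = 3.0064
Minimum integer c = ⌊3.0064⌋ + 1 = 4
Check: 4·7.86 = 31.44 > 23.63, while 3·7.86 = 23.58 ≤ 23.63

Final: 4 servers


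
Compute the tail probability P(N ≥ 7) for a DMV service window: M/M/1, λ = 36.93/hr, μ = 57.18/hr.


ρ = 36.93/57.18 = 0.6459
P(N ≥ n) = ρ^n = 0.6459^7 = 0.046876

Final: 0.046876


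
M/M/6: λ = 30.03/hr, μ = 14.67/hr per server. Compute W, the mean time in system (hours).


a = 2.0470; ρ = 0.3412; P₀ = 0.128897
Lq = P₀·a^c·ρ/(c!(1−ρ)²) = 0.01035
Wq = Lq/λ = 0.01035/30.03 = 0.0003448 hr
W = Wq + 1/μ = 0.0003448 + 0.06817 = 0.06851 hr

Final: 0.06851 hr


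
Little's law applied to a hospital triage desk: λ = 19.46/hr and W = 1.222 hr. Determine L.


L = λW = 19.46·1.222 = 23.7801

Final: 23.7801


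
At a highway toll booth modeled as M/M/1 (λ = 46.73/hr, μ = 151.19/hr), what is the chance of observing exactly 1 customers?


ρ = 46.73/151.19 = 0.3091
P_n = (1−ρ)·ρ^n = (1 − 0.3091)·0.3091^1 = 0.6909·0.309081 = 0.213550

Final: 0.213550


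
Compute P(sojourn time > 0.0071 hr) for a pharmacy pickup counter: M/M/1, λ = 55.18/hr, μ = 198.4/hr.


W ~ Exponential(μ−λ) for M/M/1.
μ − λ = 198.4 − 55.18 = 143.2200
P(W > t) = e^{−(μ−λ)t} = e^{−1.0169} = 0.361728

Final: 0.361728


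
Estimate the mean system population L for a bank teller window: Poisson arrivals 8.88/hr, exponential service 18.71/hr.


ρ = λ/μ = 8.88/18.71 = 0.4746
L = ρ/(1−ρ) = 0.4746/(1 − 0.4746) = 0.4746/0.5254 = 0.9034

Final: 0.9034


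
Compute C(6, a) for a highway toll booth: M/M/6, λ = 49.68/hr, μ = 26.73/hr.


a = λ/μ = 1.8586; ρ = a/6 = 0.3098
P₀ = 0.155746 (from M/M/c formula)
C(c,a) = [a^c/(c!(1−ρ))]·P₀ = [41.21884/(720·0.6902)]·0.155746
= 0.08294·0.155746 = 0.012918

Final: 0.012918


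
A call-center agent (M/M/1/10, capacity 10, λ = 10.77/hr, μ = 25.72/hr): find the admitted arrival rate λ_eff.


ρ = 0.4187; P_K = (1−ρ)ρ^10/(1−ρ^11) = 0.00009635
λ_eff = λ(1 − P_K) = 10.77·(1 − 0.00009635) = 10.77·0.999904 = 10.7690 /hr

Final: 10.7690 /hr


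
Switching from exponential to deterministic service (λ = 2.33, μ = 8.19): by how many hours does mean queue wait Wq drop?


ρ = 2.33/8.19 = 0.2845
Wq(M/M/1) = ρ/(μ−λ) = 0.2845/5.86 = 0.04855 hr
Wq(M/D/1) = ρ/(2(μ−λ)) = 0.02427 hr
Savings = 0.04855 − 0.02427 = 0.02427 hr

Final: 0.02427 hr


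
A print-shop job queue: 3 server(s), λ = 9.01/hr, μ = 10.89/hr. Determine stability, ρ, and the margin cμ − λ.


Total capacity cμ = 3·10.89 = 32.67/hr
ρ = λ/(cμ) = 9.01/32.67 = 0.2758
Stable ⇔ ρ < 1: YES
Spare capacity = cμ − λ = 32.67 − 9.01 = 23.66/hr

Final: ρ = 0.2758; stable; margin = 23.66/hr


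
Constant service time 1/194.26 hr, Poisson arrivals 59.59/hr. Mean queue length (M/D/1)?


ρ = 59.59/194.26 = 0.3068
M/D/1: Lq = ρ²/(2(1−ρ)) = 0.09410/(2·0.6932) = 0.06787

Final: 0.06787


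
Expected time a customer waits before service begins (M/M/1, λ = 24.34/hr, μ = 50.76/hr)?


ρ = 24.34/50.76 = 0.4795
Wq = ρ/(μ−λ) = 0.4795/(50.76 − 24.34) = 0.4795/26.42 = 0.01815 hr

Final: 0.01815 hr


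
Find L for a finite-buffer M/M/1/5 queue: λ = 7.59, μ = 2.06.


ρ = 7.59/2.06 = 3.6845
L = ρ[1 − (K+1)ρ^K + Kρ^(K+1)] / [(1−ρ)(1−ρ^(K+1))]
Numerator: 3.6845·(1 − 6·679.004696 + 5·2501.769728) = 31081.493855
Denominator: (-2.6845)·(-2500.769728) = 6713.231357
L = 31081.493855/6713.231357 = 4.6299

Final: 4.6299


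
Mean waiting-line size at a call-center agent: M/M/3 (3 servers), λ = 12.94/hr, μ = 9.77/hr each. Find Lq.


a = λ/μ = 1.3245; ρ = a/3 = 0.4415
P₀ = 0.256747
Lq = P₀·a^c·ρ / (c!·(1−ρ)²) = 0.256747·2.32337·0.4415/(6·0.31194)
= 0.14071

Final: 0.14071


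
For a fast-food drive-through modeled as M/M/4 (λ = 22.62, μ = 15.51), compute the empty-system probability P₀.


a = λ/μ = 22.62/15.51 = 1.4584; ρ = a/c = 0.3646
Σ_{k=0}^{3} a^k/k! (terms k=0..3) = 1.00000 + 1.45841 + 1.06349 + 0.51700 = 4.03890
Tail: a^4/(4!(1−ρ)) = 4.52401/(24·0.6354) = 0.29667
P₀ = 1/(4.03890 + 0.29667) = 1/4.33557 = 0.230650

Final: 0.230650


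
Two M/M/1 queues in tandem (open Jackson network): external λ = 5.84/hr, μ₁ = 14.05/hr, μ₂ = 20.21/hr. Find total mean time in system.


Each node sees arrival rate λ = 5.84/hr (tandem ⇒ throughput preserved).
W₁ = 1/(μ₁−λ) = 1/(14.05−5.84) = 0.12180 hr
W₂ = 1/(μ₂−λ) = 1/(20.21−5.84) = 0.06959 hr
W_total = W₁ + W₂ = 0.12180 + 0.06959 = 0.19139 hr

Final: 0.19139 hr


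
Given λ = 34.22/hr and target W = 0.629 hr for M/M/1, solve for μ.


W = 1/(μ−λ) ⇒ μ − λ = 1/W = 1/0.629 = 1.5898
μ = λ + 1/W = 34.22 + 1.5898 = 35.8098 per hr

Final: 35.8098 /hr


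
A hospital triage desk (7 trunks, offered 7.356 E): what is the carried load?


B(7,7.356) = 0.270607 (Erlang-B)
Carried load = a(1 − B) = 7.356·(1 − 0.270607) = 7.356·0.729393 = 5.3654 E

Final: 5.3654 Erlangs


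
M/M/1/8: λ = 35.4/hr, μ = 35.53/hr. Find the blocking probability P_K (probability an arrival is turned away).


ρ = λ/μ = 35.4/35.53 = 0.9963
P_K = (1−ρ)ρ^K/(1−ρ^(K+1)) = (0.003659·0.971101)/(1 − 0.967548)
= 0.003553/0.032452 = 0.109489

Final: 0.109489


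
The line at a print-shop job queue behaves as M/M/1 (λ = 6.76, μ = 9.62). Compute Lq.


ρ = 6.76/9.62 = 0.7027
Lq = ρ²/(1−ρ) = 0.4938/0.2973 = 1.6609

Final: 1.6609


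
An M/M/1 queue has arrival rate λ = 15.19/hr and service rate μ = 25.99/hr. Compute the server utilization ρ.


ρ = λ/μ = 15.19/25.99 = 0.5845

Final: 0.5845


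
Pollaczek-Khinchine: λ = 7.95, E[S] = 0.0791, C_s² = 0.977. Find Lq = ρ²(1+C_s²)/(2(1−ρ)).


ρ = λ·E[S] = 7.95·0.0791 = 0.6288
Lq = ρ²(1+C_s²)/(2(1−ρ)) = 0.3954·(1+0.977)/(2·0.3712)
= 0.3954·1.9770/0.7423 = 1.05319

Final: 1.05319


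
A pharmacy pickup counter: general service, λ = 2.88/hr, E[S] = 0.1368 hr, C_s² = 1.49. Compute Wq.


ρ = λ·E[S] = 2.88·0.1368 = 0.3940
E[S²] = E[S]²(1+C_s²) = 0.1368²·(1+1.49) = 0.046598
Wq = λ·E[S²]/(2(1−ρ)) = 2.88·0.046598/(2·0.6060) = 0.11073 hr

Final: 0.11073 hr


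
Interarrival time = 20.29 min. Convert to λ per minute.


λ = 1/(interarrival time) in consistent units.
1 minute = 1 min, so λ = 1/20.29 = 0.04929 per minute

Final: 0.04929 /min


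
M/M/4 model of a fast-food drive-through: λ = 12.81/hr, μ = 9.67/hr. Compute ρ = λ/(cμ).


ρ = λ/(cμ) = 12.81/(4·9.67) = 12.81/38.68 = 0.3312

Final: 0.3312


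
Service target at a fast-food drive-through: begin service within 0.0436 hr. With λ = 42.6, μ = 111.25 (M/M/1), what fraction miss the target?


ρ = 42.6/111.25 = 0.3829
P(Wq > t) = ρ·e^{−(μ−λ)t} = 0.3829·e^{−2.9931}
= 0.3829·0.050130 = 0.019196

Final: 0.019196


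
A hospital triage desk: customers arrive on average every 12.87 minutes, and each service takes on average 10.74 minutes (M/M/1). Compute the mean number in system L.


λ = 60/12.87 = 4.6620 /hr
μ = 60/10.74 = 5.5866 /hr
ρ = λ/μ = 4.6620/5.5866 = 0.8345
L = ρ/(1−ρ) = 0.8345/0.1655 = 5.0423

Final: 5.0423


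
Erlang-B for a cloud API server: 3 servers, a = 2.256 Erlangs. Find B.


B(c,a) = (a^c/c!) / Σ_{k=0}^{c} a^k/k!
a^3/3! = 1.913666
Σ terms (k=0..3): 1.00000 + 2.25600 + 2.54477 + 1.91367 = 7.714434
B = 1.913666/7.714434 = 0.248063

Final: 0.248063


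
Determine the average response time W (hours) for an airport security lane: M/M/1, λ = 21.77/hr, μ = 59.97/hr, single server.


W = 1/(μ−λ) = 1/(59.97 − 21.77) = 1/38.20 = 0.02618 hr

Final: 0.02618 hr


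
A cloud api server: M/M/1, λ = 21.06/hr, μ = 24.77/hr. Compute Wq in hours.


ρ = 21.06/24.77 = 0.8502
Wq = ρ/(μ−λ) = 0.8502/(24.77 − 21.06) = 0.8502/3.71 = 0.2292 hr

Final: 0.2292 hr


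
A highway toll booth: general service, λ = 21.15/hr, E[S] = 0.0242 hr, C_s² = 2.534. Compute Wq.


ρ = λ·E[S] = 21.15·0.0242 = 0.5118
E[S²] = E[S]²(1+C_s²) = 0.0242²·(1+2.534) = 0.002070
Wq = λ·E[S²]/(2(1−ρ)) = 21.15·0.002070/(2·0.4882) = 0.04483 hr

Final: 0.04483 hr


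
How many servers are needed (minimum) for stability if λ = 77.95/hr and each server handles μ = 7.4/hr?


Stability requires cμ > λ ⇔ c > λ/μ.
λ/μ = 77.95/7.4 = 10.5338
Minimum integer c = ⌊10.5338⌋ + 1 = 11
Check: 11·7.4 = 81.40 > 77.95, while 10·7.4 = 74.00 ≤ 77.95

Final: 11 servers


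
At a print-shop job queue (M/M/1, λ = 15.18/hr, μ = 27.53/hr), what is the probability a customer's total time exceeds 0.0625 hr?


W ~ Exponential(μ−λ) for M/M/1.
μ − λ = 27.53 − 15.18 = 12.3500
P(W > t) = e^{−(μ−λ)t} = e^{−0.7719} = 0.462146

Final: 0.462146


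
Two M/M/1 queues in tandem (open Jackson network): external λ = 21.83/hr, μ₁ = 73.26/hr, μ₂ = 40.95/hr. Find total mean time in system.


Each node sees arrival rate λ = 21.83/hr (tandem ⇒ throughput preserved).
W₁ = 1/(μ₁−λ) = 1/(73.26−21.83) = 0.01944 hr
W₂ = 1/(μ₂−λ) = 1/(40.95−21.83) = 0.05230 hr
W_total = W₁ + W₂ = 0.01944 + 0.05230 = 0.07175 hr

Final: 0.07175 hr


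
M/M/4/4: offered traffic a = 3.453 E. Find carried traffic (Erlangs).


B(4,3.453) = 0.255323 (Erlang-B)
Carried load = a(1 − B) = 3.453·(1 − 0.255323) = 3.453·0.744677 = 2.5714 E

Final: 2.5714 Erlangs


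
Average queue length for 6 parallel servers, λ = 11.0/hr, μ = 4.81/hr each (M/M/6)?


a = λ/μ = 2.2869; ρ = a/6 = 0.3812
P₀ = 0.101243
Lq = P₀·a^c·ρ / (c!·(1−ρ)²) = 0.101243·143.04927·0.3812/(720·0.38297)
= 0.02002

Final: 0.02002


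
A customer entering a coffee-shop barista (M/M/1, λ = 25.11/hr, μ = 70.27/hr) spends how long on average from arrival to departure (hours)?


W = 1/(μ−λ) = 1/(70.27 − 25.11) = 1/45.16 = 0.02214 hr

Final: 0.02214 hr


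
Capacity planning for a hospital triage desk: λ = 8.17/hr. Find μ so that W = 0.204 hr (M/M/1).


W = 1/(μ−λ) ⇒ μ − λ = 1/W = 1/0.204 = 4.9020
μ = λ + 1/W = 8.17 + 4.9020 = 13.0720 per hr

Final: 13.0720 /hr


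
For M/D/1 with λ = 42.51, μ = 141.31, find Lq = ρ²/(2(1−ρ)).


ρ = 42.51/141.31 = 0.3008
M/D/1: Lq = ρ²/(2(1−ρ)) = 0.09050/(2·0.6992) = 0.06472

Final: 0.06472


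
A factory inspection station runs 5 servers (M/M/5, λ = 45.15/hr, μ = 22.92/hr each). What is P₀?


a = λ/μ = 45.15/22.92 = 1.9699; ρ = a/c = 0.3940
Σ_{k=0}^{4} a^k/k! (terms k=0..4) = 1.00000 + 1.96990 + 1.94024 + 1.27403 + 0.62742 = 6.81159
Tail: a^5/(5!(1−ρ)) = 29.66304/(120·0.6060) = 0.40789
P₀ = 1/(6.81159 + 0.40789) = 1/7.21948 = 0.138514

Final: 0.138514


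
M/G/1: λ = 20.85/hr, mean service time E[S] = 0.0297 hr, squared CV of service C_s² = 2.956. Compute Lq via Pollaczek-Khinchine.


ρ = λ·E[S] = 20.85·0.0297 = 0.6192
Lq = ρ²(1+C_s²)/(2(1−ρ)) = 0.3835·(1+2.956)/(2·0.3808)
= 0.3835·3.9560/0.7615 = 1.99208

Final: 1.99208


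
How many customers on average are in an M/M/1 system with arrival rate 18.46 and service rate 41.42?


ρ = λ/μ = 18.46/41.42 = 0.4457
L = ρ/(1−ρ) = 0.4457/(1 − 0.4457) = 0.4457/0.5543 = 0.8040

Final: 0.8040


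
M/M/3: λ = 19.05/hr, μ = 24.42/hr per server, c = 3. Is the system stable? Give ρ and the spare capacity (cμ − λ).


Total capacity cμ = 3·24.42 = 73.26/hr
ρ = λ/(cμ) = 19.05/73.26 = 0.2600
Stable ⇔ ρ < 1: YES
Spare capacity = cμ − λ = 73.26 − 19.05 = 54.21/hr

Final: ρ = 0.2600; stable; margin = 54.21/hr


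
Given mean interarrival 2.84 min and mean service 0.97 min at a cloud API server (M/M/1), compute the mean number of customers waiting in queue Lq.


λ = 60/2.84 = 21.1268 /hr
μ = 60/0.97 = 61.8557 /hr
ρ = λ/μ = 21.1268/61.8557 = 0.3415
Lq = ρ²/(1−ρ) = 0.1167/0.6585 = 0.1772

Final: 0.1772


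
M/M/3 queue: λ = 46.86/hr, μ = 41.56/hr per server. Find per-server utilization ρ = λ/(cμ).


ρ = λ/(cμ) = 46.86/(3·41.56) = 46.86/124.68 = 0.3758

Final: 0.3758


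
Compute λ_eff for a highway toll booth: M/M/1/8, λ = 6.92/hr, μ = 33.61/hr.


ρ = 0.2059; P_K = (1−ρ)ρ^8/(1−ρ^9) = 0.000002564
λ_eff = λ(1 − P_K) = 6.92·(1 − 0.000002564) = 6.92·0.999997 = 6.9200 /hr

Final: 6.9200 /hr


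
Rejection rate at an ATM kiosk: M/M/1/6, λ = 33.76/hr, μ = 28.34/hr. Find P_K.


ρ = λ/μ = 33.76/28.34 = 1.1912
P_K = (1−ρ)ρ^K/(1−ρ^(K+1)) = (-0.1912·2.857693)/(1 − 3.404224)
= -0.546531/-2.404224 = 0.227321

Final: 0.227321


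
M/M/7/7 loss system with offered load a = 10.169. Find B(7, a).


B(c,a) = (a^c/c!) / Σ_{k=0}^{c} a^k/k!
a^7/7! = 2231.090541
Σ terms (k=0..7): 1.00000 + 10.16900 + 51.70428 + 175.26028 + 445.55544 + 906.17065 + 1535.80822 + 2231.09054 = 5356.758402
B = 2231.090541/5356.758402 = 0.416500

Final: 0.416500


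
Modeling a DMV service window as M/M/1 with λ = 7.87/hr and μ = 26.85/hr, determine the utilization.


ρ = λ/μ = 7.87/26.85 = 0.2931

Final: 0.2931


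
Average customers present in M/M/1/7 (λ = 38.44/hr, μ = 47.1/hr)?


ρ = 38.44/47.1 = 0.8161
L = ρ[1 − (K+1)ρ^K + Kρ^(K+1)] / [(1−ρ)(1−ρ^(K+1))]
Numerator: 0.8161·(1 − 8·0.241178 + 7·0.196834) = 0.365967
Denominator: (0.1839)·(0.803166) = 0.147673
L = 0.365967/0.147673 = 2.4782

Final: 2.4782


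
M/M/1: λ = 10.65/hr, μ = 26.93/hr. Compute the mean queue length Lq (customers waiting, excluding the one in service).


ρ = 10.65/26.93 = 0.3955
Lq = ρ²/(1−ρ) = 0.1564/0.6045 = 0.2587

Final: 0.2587


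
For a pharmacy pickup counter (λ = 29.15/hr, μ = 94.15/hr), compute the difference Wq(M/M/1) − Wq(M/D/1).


ρ = 29.15/94.15 = 0.3096
Wq(M/M/1) = ρ/(μ−λ) = 0.3096/65.00 = 0.004763 hr
Wq(M/D/1) = ρ/(2(μ−λ)) = 0.002382 hr
Savings = 0.004763 − 0.002382 = 0.002382 hr

Final: 0.002382 hr


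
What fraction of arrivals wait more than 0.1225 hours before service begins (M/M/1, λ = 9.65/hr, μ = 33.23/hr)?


ρ = 9.65/33.23 = 0.2904
P(Wq > t) = ρ·e^{−(μ−λ)t} = 0.2904·e^{−2.8885}
= 0.2904·0.055657 = 0.016163

Final: 0.016163


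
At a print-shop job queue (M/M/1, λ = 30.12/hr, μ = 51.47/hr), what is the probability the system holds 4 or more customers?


ρ = 30.12/51.47 = 0.5852
P(N ≥ n) = ρ^n = 0.5852^4 = 0.117274

Final: 0.117274


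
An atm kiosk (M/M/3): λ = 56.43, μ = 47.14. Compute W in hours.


a = 1.1971; ρ = 0.3990; P₀ = 0.295047
Lq = P₀·a^c·ρ/(c!(1−ρ)²) = 0.09319
Wq = Lq/λ = 0.09319/56.43 = 0.001651 hr
W = Wq + 1/μ = 0.001651 + 0.02121 = 0.02286 hr

Final: 0.02286 hr


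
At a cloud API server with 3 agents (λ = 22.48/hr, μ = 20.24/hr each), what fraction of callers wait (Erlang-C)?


a = λ/μ = 1.1107; ρ = a/3 = 0.3702
P₀ = 0.323618 (from M/M/c formula)
C(c,a) = [a^c/(c!(1−ρ))]·P₀ = [1.37012/(6·0.6298)]·0.323618
= 0.36259·0.323618 = 0.117342

Final: 0.117342


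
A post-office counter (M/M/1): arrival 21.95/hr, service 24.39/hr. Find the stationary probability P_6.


ρ = 21.95/24.39 = 0.9000
P_n = (1−ρ)·ρ^n = (1 − 0.9000)·0.9000^6 = 0.1000·0.531296 = 0.053151

Final: 0.053151


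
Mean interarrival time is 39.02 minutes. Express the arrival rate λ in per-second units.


λ = 1/(interarrival time) in consistent units.
1 second = 0.0166667 min, so λ = 0.0166667/39.02 = 0.0004271 per second

Final: 0.0004271 /sec


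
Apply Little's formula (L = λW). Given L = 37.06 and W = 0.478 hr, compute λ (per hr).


λ = L/W = 37.06/0.478 = 77.5314 /hr

Final: 77.5314 /hr


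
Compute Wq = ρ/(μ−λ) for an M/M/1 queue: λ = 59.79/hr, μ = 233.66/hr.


ρ = 59.79/233.66 = 0.2559
Wq = ρ/(μ−λ) = 0.2559/(233.66 − 59.79) = 0.2559/173.87 = 0.001472 hr

Final: 0.001472 hr


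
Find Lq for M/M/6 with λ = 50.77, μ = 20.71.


a = λ/μ = 2.4515; ρ = a/6 = 0.4086
P₀ = 0.085733
Lq = P₀·a^c·ρ / (c!·(1−ρ)²) = 0.085733·217.05130·0.4086/(720·0.34978)
= 0.03019

Final: 0.03019


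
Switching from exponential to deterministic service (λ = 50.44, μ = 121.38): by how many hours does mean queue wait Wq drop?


ρ = 50.44/121.38 = 0.4156
Wq(M/M/1) = ρ/(μ−λ) = 0.4156/70.94 = 0.005858 hr
Wq(M/D/1) = ρ/(2(μ−λ)) = 0.002929 hr
Savings = 0.005858 − 0.002929 = 0.002929 hr

Final: 0.002929 hr


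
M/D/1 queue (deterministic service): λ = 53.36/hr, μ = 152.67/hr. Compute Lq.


ρ = 53.36/152.67 = 0.3495
M/D/1: Lq = ρ²/(2(1−ρ)) = 0.1222/(2·0.6505) = 0.09390

Final: 0.09390
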